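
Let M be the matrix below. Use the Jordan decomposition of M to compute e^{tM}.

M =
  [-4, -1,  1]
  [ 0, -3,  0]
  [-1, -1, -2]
e^{tM} =
  [-t*exp(-3*t) + exp(-3*t), -t*exp(-3*t), t*exp(-3*t)]
  [0, exp(-3*t), 0]
  [-t*exp(-3*t), -t*exp(-3*t), t*exp(-3*t) + exp(-3*t)]

Strategy: write M = P · J · P⁻¹ where J is a Jordan canonical form, so e^{tM} = P · e^{tJ} · P⁻¹, and e^{tJ} can be computed block-by-block.

M has Jordan form
J =
  [-3,  1,  0]
  [ 0, -3,  0]
  [ 0,  0, -3]
(up to reordering of blocks).

Per-block formulas:
  For a 2×2 Jordan block J_2(-3): exp(t · J_2(-3)) = e^(-3t)·(I + t·N), where N is the 2×2 nilpotent shift.
  For a 1×1 block at λ = -3: exp(t · [-3]) = [e^(-3t)].

After assembling e^{tJ} and conjugating by P, we get:

e^{tM} =
  [-t*exp(-3*t) + exp(-3*t), -t*exp(-3*t), t*exp(-3*t)]
  [0, exp(-3*t), 0]
  [-t*exp(-3*t), -t*exp(-3*t), t*exp(-3*t) + exp(-3*t)]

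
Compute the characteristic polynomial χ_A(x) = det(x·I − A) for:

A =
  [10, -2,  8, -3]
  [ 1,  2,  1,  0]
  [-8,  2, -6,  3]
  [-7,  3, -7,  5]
x^4 - 11*x^3 + 42*x^2 - 68*x + 40

Expanding det(x·I − A) (e.g. by cofactor expansion or by noting that A is similar to its Jordan form J, which has the same characteristic polynomial as A) gives
  χ_A(x) = x^4 - 11*x^3 + 42*x^2 - 68*x + 40
which factors as (x - 5)*(x - 2)^3. The eigenvalues (with algebraic multiplicities) are λ = 2 with multiplicity 3, λ = 5 with multiplicity 1.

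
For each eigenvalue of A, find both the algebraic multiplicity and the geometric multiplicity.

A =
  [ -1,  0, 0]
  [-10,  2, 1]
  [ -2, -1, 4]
λ = -1: alg = 1, geom = 1; λ = 3: alg = 2, geom = 1

Step 1 — factor the characteristic polynomial to read off the algebraic multiplicities:
  χ_A(x) = (x - 3)^2*(x + 1)

Step 2 — compute geometric multiplicities via the rank-nullity identity g(λ) = n − rank(A − λI):
  rank(A − (-1)·I) = 2, so dim ker(A − (-1)·I) = n − 2 = 1
  rank(A − (3)·I) = 2, so dim ker(A − (3)·I) = n − 2 = 1

Summary:
  λ = -1: algebraic multiplicity = 1, geometric multiplicity = 1
  λ = 3: algebraic multiplicity = 2, geometric multiplicity = 1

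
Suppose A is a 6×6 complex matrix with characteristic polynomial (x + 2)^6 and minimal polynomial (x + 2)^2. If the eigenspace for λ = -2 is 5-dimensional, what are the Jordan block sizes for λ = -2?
Block sizes for λ = -2: [2, 1, 1, 1, 1]

Step 1 — from the characteristic polynomial, algebraic multiplicity of λ = -2 is 6. From dim ker(A − (-2)·I) = 5, there are exactly 5 Jordan blocks for λ = -2.
Step 2 — from the minimal polynomial, the factor (x + 2)^2 tells us the largest block for λ = -2 has size 2.
Step 3 — with total size 6, 5 blocks, and largest block 2, the block sizes (in nonincreasing order) are [2, 1, 1, 1, 1].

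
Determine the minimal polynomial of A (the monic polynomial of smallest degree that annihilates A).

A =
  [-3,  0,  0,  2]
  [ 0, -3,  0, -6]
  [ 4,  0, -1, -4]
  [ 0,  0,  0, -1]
x^2 + 4*x + 3

The characteristic polynomial is χ_A(x) = (x + 1)^2*(x + 3)^2, so the eigenvalues are known. The minimal polynomial is
  m_A(x) = Π_λ (x − λ)^{k_λ}
where k_λ is the size of the *largest* Jordan block for λ (equivalently, the smallest k with (A − λI)^k v = 0 for every generalised eigenvector v of λ).

  λ = -3: largest Jordan block has size 1, contributing (x + 3)
  λ = -1: largest Jordan block has size 1, contributing (x + 1)

So m_A(x) = (x + 1)*(x + 3) = x^2 + 4*x + 3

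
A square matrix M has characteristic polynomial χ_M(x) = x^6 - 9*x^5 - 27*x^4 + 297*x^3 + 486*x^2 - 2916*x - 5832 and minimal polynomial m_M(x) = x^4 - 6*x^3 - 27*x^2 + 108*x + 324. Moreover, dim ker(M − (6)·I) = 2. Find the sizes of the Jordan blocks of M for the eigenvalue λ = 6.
Block sizes for λ = 6: [2, 1]

Step 1 — from the characteristic polynomial, algebraic multiplicity of λ = 6 is 3. From dim ker(M − (6)·I) = 2, there are exactly 2 Jordan blocks for λ = 6.
Step 2 — from the minimal polynomial, the factor (x − 6)^2 tells us the largest block for λ = 6 has size 2.
Step 3 — with total size 3, 2 blocks, and largest block 2, the block sizes (in nonincreasing order) are [2, 1].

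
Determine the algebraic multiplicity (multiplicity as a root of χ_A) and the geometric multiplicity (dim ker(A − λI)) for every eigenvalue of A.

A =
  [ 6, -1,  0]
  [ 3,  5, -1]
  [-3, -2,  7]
λ = 6: alg = 3, geom = 1

Step 1 — factor the characteristic polynomial to read off the algebraic multiplicities:
  χ_A(x) = (x - 6)^3

Step 2 — compute geometric multiplicities via the rank-nullity identity g(λ) = n − rank(A − λI):
  rank(A − (6)·I) = 2, so dim ker(A − (6)·I) = n − 2 = 1

Summary:
  λ = 6: algebraic multiplicity = 3, geometric multiplicity = 1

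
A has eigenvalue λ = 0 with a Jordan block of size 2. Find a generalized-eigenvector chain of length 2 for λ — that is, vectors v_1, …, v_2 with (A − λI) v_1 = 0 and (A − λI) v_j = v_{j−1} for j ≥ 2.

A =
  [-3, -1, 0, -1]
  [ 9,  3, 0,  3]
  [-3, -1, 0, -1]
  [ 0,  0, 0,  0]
A Jordan chain for λ = 0 of length 2:
v_1 = (-3, 9, -3, 0)ᵀ
v_2 = (1, 0, 0, 0)ᵀ

Let N = A − (0)·I. We want v_2 with N^2 v_2 = 0 but N^1 v_2 ≠ 0; then v_{j-1} := N · v_j for j = 2, …, 2.

Pick v_2 = (1, 0, 0, 0)ᵀ.
Then v_1 = N · v_2 = (-3, 9, -3, 0)ᵀ.

Sanity check: (A − (0)·I) v_1 = (0, 0, 0, 0)ᵀ = 0. ✓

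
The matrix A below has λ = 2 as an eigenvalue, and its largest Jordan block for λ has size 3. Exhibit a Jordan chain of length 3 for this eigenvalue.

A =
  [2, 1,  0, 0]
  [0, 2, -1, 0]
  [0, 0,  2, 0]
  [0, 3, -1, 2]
A Jordan chain for λ = 2 of length 3:
v_1 = (-1, 0, 0, -3)ᵀ
v_2 = (0, -1, 0, -1)ᵀ
v_3 = (0, 0, 1, 0)ᵀ

Let N = A − (2)·I. We want v_3 with N^3 v_3 = 0 but N^2 v_3 ≠ 0; then v_{j-1} := N · v_j for j = 3, …, 2.

Pick v_3 = (0, 0, 1, 0)ᵀ.
Then v_2 = N · v_3 = (0, -1, 0, -1)ᵀ.
Then v_1 = N · v_2 = (-1, 0, 0, -3)ᵀ.

Sanity check: (A − (2)·I) v_1 = (0, 0, 0, 0)ᵀ = 0. ✓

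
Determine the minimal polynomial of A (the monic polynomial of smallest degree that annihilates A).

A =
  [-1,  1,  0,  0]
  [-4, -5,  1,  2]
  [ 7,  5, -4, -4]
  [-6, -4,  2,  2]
x^3 + 6*x^2 + 12*x + 8

The characteristic polynomial is χ_A(x) = (x + 2)^4, so the eigenvalues are known. The minimal polynomial is
  m_A(x) = Π_λ (x − λ)^{k_λ}
where k_λ is the size of the *largest* Jordan block for λ (equivalently, the smallest k with (A − λI)^k v = 0 for every generalised eigenvector v of λ).

  λ = -2: largest Jordan block has size 3, contributing (x + 2)^3

So m_A(x) = (x + 2)^3 = x^3 + 6*x^2 + 12*x + 8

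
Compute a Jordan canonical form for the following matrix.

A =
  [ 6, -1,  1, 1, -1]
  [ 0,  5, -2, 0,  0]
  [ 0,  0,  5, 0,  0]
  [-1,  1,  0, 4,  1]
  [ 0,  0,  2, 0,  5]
J_3(5) ⊕ J_1(5) ⊕ J_1(5)

The characteristic polynomial is
  det(x·I − A) = x^5 - 25*x^4 + 250*x^3 - 1250*x^2 + 3125*x - 3125 = (x - 5)^5

Eigenvalues and multiplicities (the geometric multiplicity of λ is n − rank(A − λI), which equals the number of Jordan blocks for λ):
  λ = 5: algebraic multiplicity = 5, geometric multiplicity = 3

Determining the block sizes for each eigenvalue:
  λ = 5: with am = 5 and gm = 3, the partition is not yet determined (e.g. several partitions of 5 into 3 parts exist). Let N = A − (5)·I. Computing rank(N^1) = 2, rank(N^2) = 1, rank(N^3) = 0; the number of blocks of size ≥ j is rank(N^{j−1}) − rank(N^j), giving [3, 1, 1]. So we have 1 block(s) of size 3, 2 block(s) of size 1 → block sizes [3, 1, 1]

Assembling the blocks gives a Jordan form
J =
  [5, 1, 0, 0, 0]
  [0, 5, 1, 0, 0]
  [0, 0, 5, 0, 0]
  [0, 0, 0, 5, 0]
  [0, 0, 0, 0, 5]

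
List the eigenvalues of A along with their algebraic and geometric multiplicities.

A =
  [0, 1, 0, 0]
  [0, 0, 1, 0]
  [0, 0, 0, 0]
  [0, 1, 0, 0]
λ = 0: alg = 4, geom = 2

Step 1 — factor the characteristic polynomial to read off the algebraic multiplicities:
  χ_A(x) = x^4

Step 2 — compute geometric multiplicities via the rank-nullity identity g(λ) = n − rank(A − λI):
  rank(A − (0)·I) = 2, so dim ker(A − (0)·I) = n − 2 = 2

Summary:
  λ = 0: algebraic multiplicity = 4, geometric multiplicity = 2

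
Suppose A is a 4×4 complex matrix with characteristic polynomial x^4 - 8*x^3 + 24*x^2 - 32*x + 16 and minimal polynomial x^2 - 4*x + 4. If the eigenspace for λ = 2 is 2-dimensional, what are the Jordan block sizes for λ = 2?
Block sizes for λ = 2: [2, 2]

Step 1 — from the characteristic polynomial, algebraic multiplicity of λ = 2 is 4. From dim ker(A − (2)·I) = 2, there are exactly 2 Jordan blocks for λ = 2.
Step 2 — from the minimal polynomial, the factor (x − 2)^2 tells us the largest block for λ = 2 has size 2.
Step 3 — with total size 4, 2 blocks, and largest block 2, the block sizes (in nonincreasing order) are [2, 2].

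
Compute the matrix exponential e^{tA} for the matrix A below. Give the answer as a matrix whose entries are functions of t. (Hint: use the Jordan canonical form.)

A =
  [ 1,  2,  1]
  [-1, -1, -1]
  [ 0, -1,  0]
e^{tA} =
  [-t^2/2 + t + 1, -t^2/2 + 2*t, -t^2/2 + t]
  [-t, 1 - t, -t]
  [t^2/2, t^2/2 - t, t^2/2 + 1]

Strategy: write A = P · J · P⁻¹ where J is a Jordan canonical form, so e^{tA} = P · e^{tJ} · P⁻¹, and e^{tJ} can be computed block-by-block.

A has Jordan form
J =
  [0, 1, 0]
  [0, 0, 1]
  [0, 0, 0]
(up to reordering of blocks).

Per-block formulas:
  For a 3×3 Jordan block J_3(0): exp(t · J_3(0)) = e^(0t)·(I + t·N + (t^2/2)·N^2), where N is the 3×3 nilpotent shift.

After assembling e^{tJ} and conjugating by P, we get:

e^{tA} =
  [-t^2/2 + t + 1, -t^2/2 + 2*t, -t^2/2 + t]
  [-t, 1 - t, -t]
  [t^2/2, t^2/2 - t, t^2/2 + 1]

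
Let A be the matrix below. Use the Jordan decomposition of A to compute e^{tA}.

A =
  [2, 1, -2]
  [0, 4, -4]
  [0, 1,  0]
e^{tA} =
  [exp(2*t), t*exp(2*t), -2*t*exp(2*t)]
  [0, 2*t*exp(2*t) + exp(2*t), -4*t*exp(2*t)]
  [0, t*exp(2*t), -2*t*exp(2*t) + exp(2*t)]

Strategy: write A = P · J · P⁻¹ where J is a Jordan canonical form, so e^{tA} = P · e^{tJ} · P⁻¹, and e^{tJ} can be computed block-by-block.

A has Jordan form
J =
  [2, 1, 0]
  [0, 2, 0]
  [0, 0, 2]
(up to reordering of blocks).

Per-block formulas:
  For a 1×1 block at λ = 2: exp(t · [2]) = [e^(2t)].
  For a 2×2 Jordan block J_2(2): exp(t · J_2(2)) = e^(2t)·(I + t·N), where N is the 2×2 nilpotent shift.

After assembling e^{tJ} and conjugating by P, we get:

e^{tA} =
  [exp(2*t), t*exp(2*t), -2*t*exp(2*t)]
  [0, 2*t*exp(2*t) + exp(2*t), -4*t*exp(2*t)]
  [0, t*exp(2*t), -2*t*exp(2*t) + exp(2*t)]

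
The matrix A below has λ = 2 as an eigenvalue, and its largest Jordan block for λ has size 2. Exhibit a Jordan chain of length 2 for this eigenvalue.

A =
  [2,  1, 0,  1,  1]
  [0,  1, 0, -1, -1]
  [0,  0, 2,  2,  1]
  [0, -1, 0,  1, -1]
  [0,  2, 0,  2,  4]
A Jordan chain for λ = 2 of length 2:
v_1 = (1, -1, 0, -1, 2)ᵀ
v_2 = (0, 1, 0, 0, 0)ᵀ

Let N = A − (2)·I. We want v_2 with N^2 v_2 = 0 but N^1 v_2 ≠ 0; then v_{j-1} := N · v_j for j = 2, …, 2.

Pick v_2 = (0, 1, 0, 0, 0)ᵀ.
Then v_1 = N · v_2 = (1, -1, 0, -1, 2)ᵀ.

Sanity check: (A − (2)·I) v_1 = (0, 0, 0, 0, 0)ᵀ = 0. ✓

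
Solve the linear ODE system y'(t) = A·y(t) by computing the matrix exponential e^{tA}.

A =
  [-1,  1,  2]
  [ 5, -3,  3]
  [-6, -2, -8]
e^{tA} =
  [t^2*exp(-4*t) + 3*t*exp(-4*t) + exp(-4*t), t*exp(-4*t), t^2*exp(-4*t)/2 + 2*t*exp(-4*t)]
  [t^2*exp(-4*t) + 5*t*exp(-4*t), t*exp(-4*t) + exp(-4*t), t^2*exp(-4*t)/2 + 3*t*exp(-4*t)]
  [-2*t^2*exp(-4*t) - 6*t*exp(-4*t), -2*t*exp(-4*t), -t^2*exp(-4*t) - 4*t*exp(-4*t) + exp(-4*t)]

Strategy: write A = P · J · P⁻¹ where J is a Jordan canonical form, so e^{tA} = P · e^{tJ} · P⁻¹, and e^{tJ} can be computed block-by-block.

A has Jordan form
J =
  [-4,  1,  0]
  [ 0, -4,  1]
  [ 0,  0, -4]
(up to reordering of blocks).

Per-block formulas:
  For a 3×3 Jordan block J_3(-4): exp(t · J_3(-4)) = e^(-4t)·(I + t·N + (t^2/2)·N^2), where N is the 3×3 nilpotent shift.

After assembling e^{tJ} and conjugating by P, we get:

e^{tA} =
  [t^2*exp(-4*t) + 3*t*exp(-4*t) + exp(-4*t), t*exp(-4*t), t^2*exp(-4*t)/2 + 2*t*exp(-4*t)]
  [t^2*exp(-4*t) + 5*t*exp(-4*t), t*exp(-4*t) + exp(-4*t), t^2*exp(-4*t)/2 + 3*t*exp(-4*t)]
  [-2*t^2*exp(-4*t) - 6*t*exp(-4*t), -2*t*exp(-4*t), -t^2*exp(-4*t) - 4*t*exp(-4*t) + exp(-4*t)]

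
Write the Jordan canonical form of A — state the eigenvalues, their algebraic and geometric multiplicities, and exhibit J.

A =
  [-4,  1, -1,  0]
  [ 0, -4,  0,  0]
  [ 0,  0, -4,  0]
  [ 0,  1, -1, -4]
J_2(-4) ⊕ J_1(-4) ⊕ J_1(-4)

The characteristic polynomial is
  det(x·I − A) = x^4 + 16*x^3 + 96*x^2 + 256*x + 256 = (x + 4)^4

Eigenvalues and multiplicities (the geometric multiplicity of λ is n − rank(A − λI), which equals the number of Jordan blocks for λ):
  λ = -4: algebraic multiplicity = 4, geometric multiplicity = 3

Determining the block sizes for each eigenvalue:
  λ = -4: 3 blocks summing to 4 forces exactly one block of size 2 and the rest size 1 → block sizes [2, 1, 1]

Assembling the blocks gives a Jordan form
J =
  [-4,  1,  0,  0]
  [ 0, -4,  0,  0]
  [ 0,  0, -4,  0]
  [ 0,  0,  0, -4]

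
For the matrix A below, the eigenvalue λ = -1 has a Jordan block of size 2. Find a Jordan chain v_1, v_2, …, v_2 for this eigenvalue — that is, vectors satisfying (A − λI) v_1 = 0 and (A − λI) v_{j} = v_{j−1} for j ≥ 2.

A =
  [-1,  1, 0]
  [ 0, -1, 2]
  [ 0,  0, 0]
A Jordan chain for λ = -1 of length 2:
v_1 = (1, 0, 0)ᵀ
v_2 = (0, 1, 0)ᵀ

Let N = A − (-1)·I. We want v_2 with N^2 v_2 = 0 but N^1 v_2 ≠ 0; then v_{j-1} := N · v_j for j = 2, …, 2.

Pick v_2 = (0, 1, 0)ᵀ.
Then v_1 = N · v_2 = (1, 0, 0)ᵀ.

Sanity check: (A − (-1)·I) v_1 = (0, 0, 0)ᵀ = 0. ✓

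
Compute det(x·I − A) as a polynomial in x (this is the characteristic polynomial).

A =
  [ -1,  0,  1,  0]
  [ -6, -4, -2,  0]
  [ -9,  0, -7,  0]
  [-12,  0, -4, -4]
x^4 + 16*x^3 + 96*x^2 + 256*x + 256

Expanding det(x·I − A) (e.g. by cofactor expansion or by noting that A is similar to its Jordan form J, which has the same characteristic polynomial as A) gives
  χ_A(x) = x^4 + 16*x^3 + 96*x^2 + 256*x + 256
which factors as (x + 4)^4. The eigenvalues (with algebraic multiplicities) are λ = -4 with multiplicity 4.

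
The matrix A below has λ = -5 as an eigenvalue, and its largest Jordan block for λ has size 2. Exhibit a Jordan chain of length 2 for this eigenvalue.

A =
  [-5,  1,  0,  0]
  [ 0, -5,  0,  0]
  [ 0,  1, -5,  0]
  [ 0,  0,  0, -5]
A Jordan chain for λ = -5 of length 2:
v_1 = (1, 0, 1, 0)ᵀ
v_2 = (0, 1, 0, 0)ᵀ

Let N = A − (-5)·I. We want v_2 with N^2 v_2 = 0 but N^1 v_2 ≠ 0; then v_{j-1} := N · v_j for j = 2, …, 2.

Pick v_2 = (0, 1, 0, 0)ᵀ.
Then v_1 = N · v_2 = (1, 0, 1, 0)ᵀ.

Sanity check: (A − (-5)·I) v_1 = (0, 0, 0, 0)ᵀ = 0. ✓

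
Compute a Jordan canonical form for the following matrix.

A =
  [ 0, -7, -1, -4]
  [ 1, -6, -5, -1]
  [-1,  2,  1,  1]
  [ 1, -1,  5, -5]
J_2(-4) ⊕ J_2(-1)

The characteristic polynomial is
  det(x·I − A) = x^4 + 10*x^3 + 33*x^2 + 40*x + 16 = (x + 1)^2*(x + 4)^2

Eigenvalues and multiplicities (the geometric multiplicity of λ is n − rank(A − λI), which equals the number of Jordan blocks for λ):
  λ = -4: algebraic multiplicity = 2, geometric multiplicity = 1
  λ = -1: algebraic multiplicity = 2, geometric multiplicity = 1

Determining the block sizes for each eigenvalue:
  λ = -4: one block (gm = 1), so the single block has size am = 2 → block sizes [2]
  λ = -1: one block (gm = 1), so the single block has size am = 2 → block sizes [2]

Assembling the blocks gives a Jordan form
J =
  [-4,  1,  0,  0]
  [ 0, -4,  0,  0]
  [ 0,  0, -1,  1]
  [ 0,  0,  0, -1]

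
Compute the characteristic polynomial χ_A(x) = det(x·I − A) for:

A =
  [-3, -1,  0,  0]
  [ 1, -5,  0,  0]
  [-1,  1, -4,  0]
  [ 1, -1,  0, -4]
x^4 + 16*x^3 + 96*x^2 + 256*x + 256

Expanding det(x·I − A) (e.g. by cofactor expansion or by noting that A is similar to its Jordan form J, which has the same characteristic polynomial as A) gives
  χ_A(x) = x^4 + 16*x^3 + 96*x^2 + 256*x + 256
which factors as (x + 4)^4. The eigenvalues (with algebraic multiplicities) are λ = -4 with multiplicity 4.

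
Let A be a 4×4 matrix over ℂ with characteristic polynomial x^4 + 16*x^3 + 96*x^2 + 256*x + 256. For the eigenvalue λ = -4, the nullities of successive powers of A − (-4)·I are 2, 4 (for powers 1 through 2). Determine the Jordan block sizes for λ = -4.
Block sizes for λ = -4: [2, 2]

From the dimensions of kernels of powers, the number of Jordan blocks of size at least j is d_j − d_{j−1} where d_j = dim ker(N^j) (with d_0 = 0). Computing the differences gives [2, 2].
The number of blocks of size exactly k is (#blocks of size ≥ k) − (#blocks of size ≥ k + 1), so the partition is: 2 block(s) of size 2.
In nonincreasing order the block sizes are [2, 2].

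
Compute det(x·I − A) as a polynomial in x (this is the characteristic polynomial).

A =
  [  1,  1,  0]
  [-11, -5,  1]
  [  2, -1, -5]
x^3 + 9*x^2 + 27*x + 27

Expanding det(x·I − A) (e.g. by cofactor expansion or by noting that A is similar to its Jordan form J, which has the same characteristic polynomial as A) gives
  χ_A(x) = x^3 + 9*x^2 + 27*x + 27
which factors as (x + 3)^3. The eigenvalues (with algebraic multiplicities) are λ = -3 with multiplicity 3.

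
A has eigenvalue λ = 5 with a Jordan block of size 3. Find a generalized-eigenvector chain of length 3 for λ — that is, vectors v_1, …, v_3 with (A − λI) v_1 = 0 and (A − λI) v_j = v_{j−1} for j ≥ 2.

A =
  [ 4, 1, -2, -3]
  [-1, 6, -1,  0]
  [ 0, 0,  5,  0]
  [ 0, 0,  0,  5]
A Jordan chain for λ = 5 of length 3:
v_1 = (1, 1, 0, 0)ᵀ
v_2 = (-2, -1, 0, 0)ᵀ
v_3 = (0, 0, 1, 0)ᵀ

Let N = A − (5)·I. We want v_3 with N^3 v_3 = 0 but N^2 v_3 ≠ 0; then v_{j-1} := N · v_j for j = 3, …, 2.

Pick v_3 = (0, 0, 1, 0)ᵀ.
Then v_2 = N · v_3 = (-2, -1, 0, 0)ᵀ.
Then v_1 = N · v_2 = (1, 1, 0, 0)ᵀ.

Sanity check: (A − (5)·I) v_1 = (0, 0, 0, 0)ᵀ = 0. ✓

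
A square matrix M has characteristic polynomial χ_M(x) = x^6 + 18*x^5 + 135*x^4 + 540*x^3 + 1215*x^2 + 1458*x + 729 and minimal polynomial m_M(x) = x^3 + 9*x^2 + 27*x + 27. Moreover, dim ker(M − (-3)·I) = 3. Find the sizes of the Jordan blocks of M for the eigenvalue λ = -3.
Block sizes for λ = -3: [3, 2, 1]

Step 1 — from the characteristic polynomial, algebraic multiplicity of λ = -3 is 6. From dim ker(M − (-3)·I) = 3, there are exactly 3 Jordan blocks for λ = -3.
Step 2 — from the minimal polynomial, the factor (x + 3)^3 tells us the largest block for λ = -3 has size 3.
Step 3 — with total size 6, 3 blocks, and largest block 3, the block sizes (in nonincreasing order) are [3, 2, 1].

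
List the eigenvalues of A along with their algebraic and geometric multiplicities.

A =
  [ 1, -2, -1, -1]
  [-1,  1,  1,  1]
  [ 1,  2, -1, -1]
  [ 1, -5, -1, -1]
λ = 0: alg = 4, geom = 2

Step 1 — factor the characteristic polynomial to read off the algebraic multiplicities:
  χ_A(x) = x^4

Step 2 — compute geometric multiplicities via the rank-nullity identity g(λ) = n − rank(A − λI):
  rank(A − (0)·I) = 2, so dim ker(A − (0)·I) = n − 2 = 2

Summary:
  λ = 0: algebraic multiplicity = 4, geometric multiplicity = 2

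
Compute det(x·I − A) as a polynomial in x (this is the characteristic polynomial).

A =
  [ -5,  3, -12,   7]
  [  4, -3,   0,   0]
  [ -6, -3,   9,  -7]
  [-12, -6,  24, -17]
x^4 + 16*x^3 + 94*x^2 + 240*x + 225

Expanding det(x·I − A) (e.g. by cofactor expansion or by noting that A is similar to its Jordan form J, which has the same characteristic polynomial as A) gives
  χ_A(x) = x^4 + 16*x^3 + 94*x^2 + 240*x + 225
which factors as (x + 3)^2*(x + 5)^2. The eigenvalues (with algebraic multiplicities) are λ = -5 with multiplicity 2, λ = -3 with multiplicity 2.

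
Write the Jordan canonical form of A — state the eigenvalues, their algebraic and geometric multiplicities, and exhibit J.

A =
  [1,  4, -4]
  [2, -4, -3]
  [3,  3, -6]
J_3(-3)

The characteristic polynomial is
  det(x·I − A) = x^3 + 9*x^2 + 27*x + 27 = (x + 3)^3

Eigenvalues and multiplicities (the geometric multiplicity of λ is n − rank(A − λI), which equals the number of Jordan blocks for λ):
  λ = -3: algebraic multiplicity = 3, geometric multiplicity = 1

Determining the block sizes for each eigenvalue:
  λ = -3: one block (gm = 1), so the single block has size am = 3 → block sizes [3]

Assembling the blocks gives a Jordan form
J =
  [-3,  1,  0]
  [ 0, -3,  1]
  [ 0,  0, -3]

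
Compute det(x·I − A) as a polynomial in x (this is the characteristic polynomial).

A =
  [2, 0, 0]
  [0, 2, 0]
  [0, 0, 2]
x^3 - 6*x^2 + 12*x - 8

Expanding det(x·I − A) (e.g. by cofactor expansion or by noting that A is similar to its Jordan form J, which has the same characteristic polynomial as A) gives
  χ_A(x) = x^3 - 6*x^2 + 12*x - 8
which factors as (x - 2)^3. The eigenvalues (with algebraic multiplicities) are λ = 2 with multiplicity 3.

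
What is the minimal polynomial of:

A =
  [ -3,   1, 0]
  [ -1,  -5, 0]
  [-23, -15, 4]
x^3 + 4*x^2 - 16*x - 64

The characteristic polynomial is χ_A(x) = (x - 4)*(x + 4)^2, so the eigenvalues are known. The minimal polynomial is
  m_A(x) = Π_λ (x − λ)^{k_λ}
where k_λ is the size of the *largest* Jordan block for λ (equivalently, the smallest k with (A − λI)^k v = 0 for every generalised eigenvector v of λ).

  λ = -4: largest Jordan block has size 2, contributing (x + 4)^2
  λ = 4: largest Jordan block has size 1, contributing (x − 4)

So m_A(x) = (x - 4)*(x + 4)^2 = x^3 + 4*x^2 - 16*x - 64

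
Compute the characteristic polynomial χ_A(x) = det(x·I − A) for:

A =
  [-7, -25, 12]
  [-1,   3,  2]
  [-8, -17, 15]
x^3 - 11*x^2 + 24*x + 36

Expanding det(x·I − A) (e.g. by cofactor expansion or by noting that A is similar to its Jordan form J, which has the same characteristic polynomial as A) gives
  χ_A(x) = x^3 - 11*x^2 + 24*x + 36
which factors as (x - 6)^2*(x + 1). The eigenvalues (with algebraic multiplicities) are λ = -1 with multiplicity 1, λ = 6 with multiplicity 2.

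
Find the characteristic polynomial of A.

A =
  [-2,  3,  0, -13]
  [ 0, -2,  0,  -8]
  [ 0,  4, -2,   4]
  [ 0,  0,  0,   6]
x^4 - 24*x^2 - 64*x - 48

Expanding det(x·I − A) (e.g. by cofactor expansion or by noting that A is similar to its Jordan form J, which has the same characteristic polynomial as A) gives
  χ_A(x) = x^4 - 24*x^2 - 64*x - 48
which factors as (x - 6)*(x + 2)^3. The eigenvalues (with algebraic multiplicities) are λ = -2 with multiplicity 3, λ = 6 with multiplicity 1.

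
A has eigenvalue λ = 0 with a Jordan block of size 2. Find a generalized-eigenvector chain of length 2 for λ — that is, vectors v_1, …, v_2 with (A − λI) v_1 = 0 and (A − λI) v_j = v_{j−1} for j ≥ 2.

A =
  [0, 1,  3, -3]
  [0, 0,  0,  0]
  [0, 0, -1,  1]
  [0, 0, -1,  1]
A Jordan chain for λ = 0 of length 2:
v_1 = (1, 0, 0, 0)ᵀ
v_2 = (0, 1, 0, 0)ᵀ

Let N = A − (0)·I. We want v_2 with N^2 v_2 = 0 but N^1 v_2 ≠ 0; then v_{j-1} := N · v_j for j = 2, …, 2.

Pick v_2 = (0, 1, 0, 0)ᵀ.
Then v_1 = N · v_2 = (1, 0, 0, 0)ᵀ.

Sanity check: (A − (0)·I) v_1 = (0, 0, 0, 0)ᵀ = 0. ✓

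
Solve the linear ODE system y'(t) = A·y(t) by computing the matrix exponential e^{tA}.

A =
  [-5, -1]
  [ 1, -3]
e^{tA} =
  [-t*exp(-4*t) + exp(-4*t), -t*exp(-4*t)]
  [t*exp(-4*t), t*exp(-4*t) + exp(-4*t)]

Strategy: write A = P · J · P⁻¹ where J is a Jordan canonical form, so e^{tA} = P · e^{tJ} · P⁻¹, and e^{tJ} can be computed block-by-block.

A has Jordan form
J =
  [-4,  1]
  [ 0, -4]
(up to reordering of blocks).

Per-block formulas:
  For a 2×2 Jordan block J_2(-4): exp(t · J_2(-4)) = e^(-4t)·(I + t·N), where N is the 2×2 nilpotent shift.

After assembling e^{tJ} and conjugating by P, we get:

e^{tA} =
  [-t*exp(-4*t) + exp(-4*t), -t*exp(-4*t)]
  [t*exp(-4*t), t*exp(-4*t) + exp(-4*t)]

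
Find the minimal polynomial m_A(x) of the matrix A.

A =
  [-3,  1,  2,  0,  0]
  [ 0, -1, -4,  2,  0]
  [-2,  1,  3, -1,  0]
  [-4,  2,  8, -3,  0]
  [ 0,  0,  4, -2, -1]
x^2 + 2*x + 1

The characteristic polynomial is χ_A(x) = (x + 1)^5, so the eigenvalues are known. The minimal polynomial is
  m_A(x) = Π_λ (x − λ)^{k_λ}
where k_λ is the size of the *largest* Jordan block for λ (equivalently, the smallest k with (A − λI)^k v = 0 for every generalised eigenvector v of λ).

  λ = -1: largest Jordan block has size 2, contributing (x + 1)^2

So m_A(x) = (x + 1)^2 = x^2 + 2*x + 1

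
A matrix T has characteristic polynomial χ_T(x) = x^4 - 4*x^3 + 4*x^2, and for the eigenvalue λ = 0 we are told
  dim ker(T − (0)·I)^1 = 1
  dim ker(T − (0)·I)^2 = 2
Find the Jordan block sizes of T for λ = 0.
Block sizes for λ = 0: [2]

From the dimensions of kernels of powers, the number of Jordan blocks of size at least j is d_j − d_{j−1} where d_j = dim ker(N^j) (with d_0 = 0). Computing the differences gives [1, 1].
The number of blocks of size exactly k is (#blocks of size ≥ k) − (#blocks of size ≥ k + 1), so the partition is: 1 block(s) of size 2.
In nonincreasing order the block sizes are [2].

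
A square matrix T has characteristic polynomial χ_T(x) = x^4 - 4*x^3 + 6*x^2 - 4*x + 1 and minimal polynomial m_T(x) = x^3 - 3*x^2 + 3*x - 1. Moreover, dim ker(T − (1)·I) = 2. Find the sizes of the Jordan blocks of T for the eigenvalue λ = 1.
Block sizes for λ = 1: [3, 1]

Step 1 — from the characteristic polynomial, algebraic multiplicity of λ = 1 is 4. From dim ker(T − (1)·I) = 2, there are exactly 2 Jordan blocks for λ = 1.
Step 2 — from the minimal polynomial, the factor (x − 1)^3 tells us the largest block for λ = 1 has size 3.
Step 3 — with total size 4, 2 blocks, and largest block 3, the block sizes (in nonincreasing order) are [3, 1].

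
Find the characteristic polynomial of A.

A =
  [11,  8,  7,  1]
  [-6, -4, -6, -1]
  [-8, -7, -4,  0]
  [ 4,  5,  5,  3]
x^4 - 6*x^3 + 54*x - 81

Expanding det(x·I − A) (e.g. by cofactor expansion or by noting that A is similar to its Jordan form J, which has the same characteristic polynomial as A) gives
  χ_A(x) = x^4 - 6*x^3 + 54*x - 81
which factors as (x - 3)^3*(x + 3). The eigenvalues (with algebraic multiplicities) are λ = -3 with multiplicity 1, λ = 3 with multiplicity 3.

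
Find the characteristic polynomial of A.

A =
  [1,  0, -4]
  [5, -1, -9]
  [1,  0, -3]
x^3 + 3*x^2 + 3*x + 1

Expanding det(x·I − A) (e.g. by cofactor expansion or by noting that A is similar to its Jordan form J, which has the same characteristic polynomial as A) gives
  χ_A(x) = x^3 + 3*x^2 + 3*x + 1
which factors as (x + 1)^3. The eigenvalues (with algebraic multiplicities) are λ = -1 with multiplicity 3.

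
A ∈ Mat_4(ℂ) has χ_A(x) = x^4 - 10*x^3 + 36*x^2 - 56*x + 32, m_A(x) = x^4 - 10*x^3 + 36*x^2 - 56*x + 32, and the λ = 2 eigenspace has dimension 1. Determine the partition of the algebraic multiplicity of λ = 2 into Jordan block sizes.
Block sizes for λ = 2: [3]

Step 1 — from the characteristic polynomial, algebraic multiplicity of λ = 2 is 3. From dim ker(A − (2)·I) = 1, there are exactly 1 Jordan blocks for λ = 2.
Step 2 — from the minimal polynomial, the factor (x − 2)^3 tells us the largest block for λ = 2 has size 3.
Step 3 — with total size 3, 1 blocks, and largest block 3, the block sizes (in nonincreasing order) are [3].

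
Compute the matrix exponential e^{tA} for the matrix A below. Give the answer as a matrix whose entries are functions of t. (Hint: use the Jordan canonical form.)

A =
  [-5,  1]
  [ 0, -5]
e^{tA} =
  [exp(-5*t), t*exp(-5*t)]
  [0, exp(-5*t)]

Strategy: write A = P · J · P⁻¹ where J is a Jordan canonical form, so e^{tA} = P · e^{tJ} · P⁻¹, and e^{tJ} can be computed block-by-block.

A has Jordan form
J =
  [-5,  1]
  [ 0, -5]
(up to reordering of blocks).

Per-block formulas:
  For a 2×2 Jordan block J_2(-5): exp(t · J_2(-5)) = e^(-5t)·(I + t·N), where N is the 2×2 nilpotent shift.

After assembling e^{tJ} and conjugating by P, we get:

e^{tA} =
  [exp(-5*t), t*exp(-5*t)]
  [0, exp(-5*t)]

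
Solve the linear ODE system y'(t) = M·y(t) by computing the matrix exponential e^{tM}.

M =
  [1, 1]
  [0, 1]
e^{tM} =
  [exp(t), t*exp(t)]
  [0, exp(t)]

Strategy: write M = P · J · P⁻¹ where J is a Jordan canonical form, so e^{tM} = P · e^{tJ} · P⁻¹, and e^{tJ} can be computed block-by-block.

M has Jordan form
J =
  [1, 1]
  [0, 1]
(up to reordering of blocks).

Per-block formulas:
  For a 2×2 Jordan block J_2(1): exp(t · J_2(1)) = e^(1t)·(I + t·N), where N is the 2×2 nilpotent shift.

After assembling e^{tJ} and conjugating by P, we get:

e^{tM} =
  [exp(t), t*exp(t)]
  [0, exp(t)]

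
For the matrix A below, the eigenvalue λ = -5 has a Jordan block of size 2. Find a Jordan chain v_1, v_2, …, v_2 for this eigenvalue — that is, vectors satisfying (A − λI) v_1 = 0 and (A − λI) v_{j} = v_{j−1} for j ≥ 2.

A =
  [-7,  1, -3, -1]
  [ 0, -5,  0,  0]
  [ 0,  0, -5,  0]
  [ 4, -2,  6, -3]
A Jordan chain for λ = -5 of length 2:
v_1 = (-2, 0, 0, 4)ᵀ
v_2 = (1, 0, 0, 0)ᵀ

Let N = A − (-5)·I. We want v_2 with N^2 v_2 = 0 but N^1 v_2 ≠ 0; then v_{j-1} := N · v_j for j = 2, …, 2.

Pick v_2 = (1, 0, 0, 0)ᵀ.
Then v_1 = N · v_2 = (-2, 0, 0, 4)ᵀ.

Sanity check: (A − (-5)·I) v_1 = (0, 0, 0, 0)ᵀ = 0. ✓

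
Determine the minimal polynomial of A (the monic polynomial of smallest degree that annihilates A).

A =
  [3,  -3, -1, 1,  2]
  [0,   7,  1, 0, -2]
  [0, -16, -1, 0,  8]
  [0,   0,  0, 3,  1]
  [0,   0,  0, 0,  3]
x^3 - 9*x^2 + 27*x - 27

The characteristic polynomial is χ_A(x) = (x - 3)^5, so the eigenvalues are known. The minimal polynomial is
  m_A(x) = Π_λ (x − λ)^{k_λ}
where k_λ is the size of the *largest* Jordan block for λ (equivalently, the smallest k with (A − λI)^k v = 0 for every generalised eigenvector v of λ).

  λ = 3: largest Jordan block has size 3, contributing (x − 3)^3

So m_A(x) = (x - 3)^3 = x^3 - 9*x^2 + 27*x - 27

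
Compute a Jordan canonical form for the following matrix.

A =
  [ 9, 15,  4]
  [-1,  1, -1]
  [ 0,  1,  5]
J_3(5)

The characteristic polynomial is
  det(x·I − A) = x^3 - 15*x^2 + 75*x - 125 = (x - 5)^3

Eigenvalues and multiplicities (the geometric multiplicity of λ is n − rank(A − λI), which equals the number of Jordan blocks for λ):
  λ = 5: algebraic multiplicity = 3, geometric multiplicity = 1

Determining the block sizes for each eigenvalue:
  λ = 5: one block (gm = 1), so the single block has size am = 3 → block sizes [3]

Assembling the blocks gives a Jordan form
J =
  [5, 1, 0]
  [0, 5, 1]
  [0, 0, 5]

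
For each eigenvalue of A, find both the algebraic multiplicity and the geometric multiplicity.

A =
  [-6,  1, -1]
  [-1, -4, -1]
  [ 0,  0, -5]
λ = -5: alg = 3, geom = 2

Step 1 — factor the characteristic polynomial to read off the algebraic multiplicities:
  χ_A(x) = (x + 5)^3

Step 2 — compute geometric multiplicities via the rank-nullity identity g(λ) = n − rank(A − λI):
  rank(A − (-5)·I) = 1, so dim ker(A − (-5)·I) = n − 1 = 2

Summary:
  λ = -5: algebraic multiplicity = 3, geometric multiplicity = 2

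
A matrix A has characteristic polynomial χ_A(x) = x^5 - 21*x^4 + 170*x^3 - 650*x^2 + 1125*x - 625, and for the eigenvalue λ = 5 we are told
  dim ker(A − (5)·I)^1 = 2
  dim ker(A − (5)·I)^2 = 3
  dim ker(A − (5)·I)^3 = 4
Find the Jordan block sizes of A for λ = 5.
Block sizes for λ = 5: [3, 1]

From the dimensions of kernels of powers, the number of Jordan blocks of size at least j is d_j − d_{j−1} where d_j = dim ker(N^j) (with d_0 = 0). Computing the differences gives [2, 1, 1].
The number of blocks of size exactly k is (#blocks of size ≥ k) − (#blocks of size ≥ k + 1), so the partition is: 1 block(s) of size 1, 1 block(s) of size 3.
In nonincreasing order the block sizes are [3, 1].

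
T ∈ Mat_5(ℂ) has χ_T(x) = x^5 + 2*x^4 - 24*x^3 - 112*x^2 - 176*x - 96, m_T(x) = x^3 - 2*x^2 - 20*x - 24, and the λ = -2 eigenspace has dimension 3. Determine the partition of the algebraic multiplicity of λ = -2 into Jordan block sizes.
Block sizes for λ = -2: [2, 1, 1]

Step 1 — from the characteristic polynomial, algebraic multiplicity of λ = -2 is 4. From dim ker(T − (-2)·I) = 3, there are exactly 3 Jordan blocks for λ = -2.
Step 2 — from the minimal polynomial, the factor (x + 2)^2 tells us the largest block for λ = -2 has size 2.
Step 3 — with total size 4, 3 blocks, and largest block 2, the block sizes (in nonincreasing order) are [2, 1, 1].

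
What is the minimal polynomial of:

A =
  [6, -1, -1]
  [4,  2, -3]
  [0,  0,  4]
x^3 - 12*x^2 + 48*x - 64

The characteristic polynomial is χ_A(x) = (x - 4)^3, so the eigenvalues are known. The minimal polynomial is
  m_A(x) = Π_λ (x − λ)^{k_λ}
where k_λ is the size of the *largest* Jordan block for λ (equivalently, the smallest k with (A − λI)^k v = 0 for every generalised eigenvector v of λ).

  λ = 4: largest Jordan block has size 3, contributing (x − 4)^3

So m_A(x) = (x - 4)^3 = x^3 - 12*x^2 + 48*x - 64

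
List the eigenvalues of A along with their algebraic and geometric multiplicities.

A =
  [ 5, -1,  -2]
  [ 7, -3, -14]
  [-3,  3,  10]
λ = 4: alg = 3, geom = 2

Step 1 — factor the characteristic polynomial to read off the algebraic multiplicities:
  χ_A(x) = (x - 4)^3

Step 2 — compute geometric multiplicities via the rank-nullity identity g(λ) = n − rank(A − λI):
  rank(A − (4)·I) = 1, so dim ker(A − (4)·I) = n − 1 = 2

Summary:
  λ = 4: algebraic multiplicity = 3, geometric multiplicity = 2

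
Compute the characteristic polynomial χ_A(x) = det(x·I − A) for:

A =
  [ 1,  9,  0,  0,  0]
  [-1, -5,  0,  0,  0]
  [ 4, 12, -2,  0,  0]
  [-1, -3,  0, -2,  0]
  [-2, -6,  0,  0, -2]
x^5 + 10*x^4 + 40*x^3 + 80*x^2 + 80*x + 32

Expanding det(x·I − A) (e.g. by cofactor expansion or by noting that A is similar to its Jordan form J, which has the same characteristic polynomial as A) gives
  χ_A(x) = x^5 + 10*x^4 + 40*x^3 + 80*x^2 + 80*x + 32
which factors as (x + 2)^5. The eigenvalues (with algebraic multiplicities) are λ = -2 with multiplicity 5.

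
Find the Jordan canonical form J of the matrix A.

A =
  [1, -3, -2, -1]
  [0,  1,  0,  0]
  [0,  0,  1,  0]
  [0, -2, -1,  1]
J_3(1) ⊕ J_1(1)

The characteristic polynomial is
  det(x·I − A) = x^4 - 4*x^3 + 6*x^2 - 4*x + 1 = (x - 1)^4

Eigenvalues and multiplicities (the geometric multiplicity of λ is n − rank(A − λI), which equals the number of Jordan blocks for λ):
  λ = 1: algebraic multiplicity = 4, geometric multiplicity = 2

Determining the block sizes for each eigenvalue:
  λ = 1: with am = 4 and gm = 2, the partition is not yet determined (e.g. several partitions of 4 into 2 parts exist). Let N = A − (1)·I. Computing rank(N^1) = 2, rank(N^2) = 1, rank(N^3) = 0; the number of blocks of size ≥ j is rank(N^{j−1}) − rank(N^j), giving [2, 1, 1]. So we have 1 block(s) of size 3, 1 block(s) of size 1 → block sizes [3, 1]

Assembling the blocks gives a Jordan form
J =
  [1, 1, 0, 0]
  [0, 1, 1, 0]
  [0, 0, 1, 0]
  [0, 0, 0, 1]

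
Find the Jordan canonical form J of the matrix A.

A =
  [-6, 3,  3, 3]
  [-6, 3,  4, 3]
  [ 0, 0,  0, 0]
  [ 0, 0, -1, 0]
J_1(-3) ⊕ J_2(0) ⊕ J_1(0)

The characteristic polynomial is
  det(x·I − A) = x^4 + 3*x^3 = x^3*(x + 3)

Eigenvalues and multiplicities (the geometric multiplicity of λ is n − rank(A − λI), which equals the number of Jordan blocks for λ):
  λ = -3: algebraic multiplicity = 1, geometric multiplicity = 1
  λ = 0: algebraic multiplicity = 3, geometric multiplicity = 2

Determining the block sizes for each eigenvalue:
  λ = -3: one block (gm = 1), so the single block has size am = 1 → block sizes [1]
  λ = 0: 2 blocks summing to 3 forces exactly one block of size 2 and the rest size 1 → block sizes [2, 1]

Assembling the blocks gives a Jordan form
J =
  [-3, 0, 0, 0]
  [ 0, 0, 1, 0]
  [ 0, 0, 0, 0]
  [ 0, 0, 0, 0]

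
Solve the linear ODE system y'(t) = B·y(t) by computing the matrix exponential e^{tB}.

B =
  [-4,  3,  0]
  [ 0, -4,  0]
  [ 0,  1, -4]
e^{tB} =
  [exp(-4*t), 3*t*exp(-4*t), 0]
  [0, exp(-4*t), 0]
  [0, t*exp(-4*t), exp(-4*t)]

Strategy: write B = P · J · P⁻¹ where J is a Jordan canonical form, so e^{tB} = P · e^{tJ} · P⁻¹, and e^{tJ} can be computed block-by-block.

B has Jordan form
J =
  [-4,  1,  0]
  [ 0, -4,  0]
  [ 0,  0, -4]
(up to reordering of blocks).

Per-block formulas:
  For a 1×1 block at λ = -4: exp(t · [-4]) = [e^(-4t)].
  For a 2×2 Jordan block J_2(-4): exp(t · J_2(-4)) = e^(-4t)·(I + t·N), where N is the 2×2 nilpotent shift.

After assembling e^{tJ} and conjugating by P, we get:

e^{tB} =
  [exp(-4*t), 3*t*exp(-4*t), 0]
  [0, exp(-4*t), 0]
  [0, t*exp(-4*t), exp(-4*t)]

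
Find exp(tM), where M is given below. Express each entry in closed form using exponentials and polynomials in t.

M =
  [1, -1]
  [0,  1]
e^{tM} =
  [exp(t), -t*exp(t)]
  [0, exp(t)]

Strategy: write M = P · J · P⁻¹ where J is a Jordan canonical form, so e^{tM} = P · e^{tJ} · P⁻¹, and e^{tJ} can be computed block-by-block.

M has Jordan form
J =
  [1, 1]
  [0, 1]
(up to reordering of blocks).

Per-block formulas:
  For a 2×2 Jordan block J_2(1): exp(t · J_2(1)) = e^(1t)·(I + t·N), where N is the 2×2 nilpotent shift.

After assembling e^{tJ} and conjugating by P, we get:

e^{tM} =
  [exp(t), -t*exp(t)]
  [0, exp(t)]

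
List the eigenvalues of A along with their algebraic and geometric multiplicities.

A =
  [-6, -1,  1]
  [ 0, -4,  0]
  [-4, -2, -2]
λ = -4: alg = 3, geom = 2

Step 1 — factor the characteristic polynomial to read off the algebraic multiplicities:
  χ_A(x) = (x + 4)^3

Step 2 — compute geometric multiplicities via the rank-nullity identity g(λ) = n − rank(A − λI):
  rank(A − (-4)·I) = 1, so dim ker(A − (-4)·I) = n − 1 = 2

Summary:
  λ = -4: algebraic multiplicity = 3, geometric multiplicity = 2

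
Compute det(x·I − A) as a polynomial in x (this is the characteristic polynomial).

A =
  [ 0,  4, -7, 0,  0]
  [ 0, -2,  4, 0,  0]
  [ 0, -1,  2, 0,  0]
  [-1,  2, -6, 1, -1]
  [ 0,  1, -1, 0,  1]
x^5 - 2*x^4 + x^3

Expanding det(x·I − A) (e.g. by cofactor expansion or by noting that A is similar to its Jordan form J, which has the same characteristic polynomial as A) gives
  χ_A(x) = x^5 - 2*x^4 + x^3
which factors as x^3*(x - 1)^2. The eigenvalues (with algebraic multiplicities) are λ = 0 with multiplicity 3, λ = 1 with multiplicity 2.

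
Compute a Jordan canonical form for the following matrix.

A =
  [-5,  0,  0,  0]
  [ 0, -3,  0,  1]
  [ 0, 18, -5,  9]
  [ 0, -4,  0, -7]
J_2(-5) ⊕ J_1(-5) ⊕ J_1(-5)

The characteristic polynomial is
  det(x·I − A) = x^4 + 20*x^3 + 150*x^2 + 500*x + 625 = (x + 5)^4

Eigenvalues and multiplicities (the geometric multiplicity of λ is n − rank(A − λI), which equals the number of Jordan blocks for λ):
  λ = -5: algebraic multiplicity = 4, geometric multiplicity = 3

Determining the block sizes for each eigenvalue:
  λ = -5: 3 blocks summing to 4 forces exactly one block of size 2 and the rest size 1 → block sizes [2, 1, 1]

Assembling the blocks gives a Jordan form
J =
  [-5,  1,  0,  0]
  [ 0, -5,  0,  0]
  [ 0,  0, -5,  0]
  [ 0,  0,  0, -5]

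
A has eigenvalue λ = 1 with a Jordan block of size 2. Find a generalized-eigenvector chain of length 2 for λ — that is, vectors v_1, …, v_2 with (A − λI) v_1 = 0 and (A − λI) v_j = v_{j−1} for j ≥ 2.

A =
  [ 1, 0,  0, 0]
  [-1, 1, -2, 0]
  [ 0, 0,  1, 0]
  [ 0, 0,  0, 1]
A Jordan chain for λ = 1 of length 2:
v_1 = (0, -1, 0, 0)ᵀ
v_2 = (1, 0, 0, 0)ᵀ

Let N = A − (1)·I. We want v_2 with N^2 v_2 = 0 but N^1 v_2 ≠ 0; then v_{j-1} := N · v_j for j = 2, …, 2.

Pick v_2 = (1, 0, 0, 0)ᵀ.
Then v_1 = N · v_2 = (0, -1, 0, 0)ᵀ.

Sanity check: (A − (1)·I) v_1 = (0, 0, 0, 0)ᵀ = 0. ✓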